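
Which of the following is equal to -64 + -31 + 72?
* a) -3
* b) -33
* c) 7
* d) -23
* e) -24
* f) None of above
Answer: d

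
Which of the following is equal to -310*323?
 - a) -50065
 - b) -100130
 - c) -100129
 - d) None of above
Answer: b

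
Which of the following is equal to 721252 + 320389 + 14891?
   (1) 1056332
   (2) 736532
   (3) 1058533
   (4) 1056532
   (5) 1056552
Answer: 4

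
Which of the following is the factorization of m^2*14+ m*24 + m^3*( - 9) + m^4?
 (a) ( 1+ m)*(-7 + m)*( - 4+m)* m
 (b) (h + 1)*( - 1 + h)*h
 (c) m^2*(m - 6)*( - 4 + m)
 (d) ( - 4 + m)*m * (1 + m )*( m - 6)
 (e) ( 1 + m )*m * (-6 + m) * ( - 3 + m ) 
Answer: d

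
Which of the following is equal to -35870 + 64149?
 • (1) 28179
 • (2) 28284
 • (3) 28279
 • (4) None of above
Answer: 3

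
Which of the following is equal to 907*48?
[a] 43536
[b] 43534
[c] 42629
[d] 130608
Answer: a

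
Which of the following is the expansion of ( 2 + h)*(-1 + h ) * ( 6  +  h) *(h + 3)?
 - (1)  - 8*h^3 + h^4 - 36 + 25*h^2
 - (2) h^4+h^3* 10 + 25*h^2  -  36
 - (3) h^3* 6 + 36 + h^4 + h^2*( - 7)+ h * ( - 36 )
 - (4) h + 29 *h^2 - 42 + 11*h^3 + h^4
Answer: 2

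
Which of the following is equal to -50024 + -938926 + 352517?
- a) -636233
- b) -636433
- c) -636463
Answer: b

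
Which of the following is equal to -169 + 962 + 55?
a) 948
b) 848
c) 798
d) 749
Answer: b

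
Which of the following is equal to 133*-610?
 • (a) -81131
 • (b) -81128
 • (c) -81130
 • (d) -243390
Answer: c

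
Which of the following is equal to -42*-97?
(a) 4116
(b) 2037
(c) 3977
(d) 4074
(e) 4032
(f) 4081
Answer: d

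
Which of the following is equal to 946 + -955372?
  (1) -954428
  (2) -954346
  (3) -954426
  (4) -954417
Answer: 3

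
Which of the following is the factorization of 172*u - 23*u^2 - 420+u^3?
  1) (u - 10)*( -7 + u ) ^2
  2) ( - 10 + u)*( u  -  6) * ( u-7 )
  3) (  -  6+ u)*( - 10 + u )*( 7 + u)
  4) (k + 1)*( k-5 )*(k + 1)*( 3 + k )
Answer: 2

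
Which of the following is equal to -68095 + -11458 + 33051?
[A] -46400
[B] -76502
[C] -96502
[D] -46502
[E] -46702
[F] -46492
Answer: D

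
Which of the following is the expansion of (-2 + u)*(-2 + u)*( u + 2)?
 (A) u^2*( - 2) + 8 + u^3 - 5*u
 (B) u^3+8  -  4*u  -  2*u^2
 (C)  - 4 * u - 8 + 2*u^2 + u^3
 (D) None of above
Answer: B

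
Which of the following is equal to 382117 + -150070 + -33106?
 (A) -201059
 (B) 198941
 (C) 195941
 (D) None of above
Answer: B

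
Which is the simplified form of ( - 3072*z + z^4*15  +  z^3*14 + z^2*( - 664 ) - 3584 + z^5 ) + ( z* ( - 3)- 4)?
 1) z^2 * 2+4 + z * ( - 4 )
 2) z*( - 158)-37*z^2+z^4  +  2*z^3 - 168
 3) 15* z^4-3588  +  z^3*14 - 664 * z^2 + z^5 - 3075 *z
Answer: 3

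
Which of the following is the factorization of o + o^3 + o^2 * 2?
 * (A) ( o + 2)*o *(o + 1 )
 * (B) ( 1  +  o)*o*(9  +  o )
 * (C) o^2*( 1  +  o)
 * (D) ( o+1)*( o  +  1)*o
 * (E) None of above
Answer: D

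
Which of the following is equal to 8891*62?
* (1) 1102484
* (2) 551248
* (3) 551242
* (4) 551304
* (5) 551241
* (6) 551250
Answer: 3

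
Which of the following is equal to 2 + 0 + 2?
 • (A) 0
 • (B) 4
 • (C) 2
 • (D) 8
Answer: B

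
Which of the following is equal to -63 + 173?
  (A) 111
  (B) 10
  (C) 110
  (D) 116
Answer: C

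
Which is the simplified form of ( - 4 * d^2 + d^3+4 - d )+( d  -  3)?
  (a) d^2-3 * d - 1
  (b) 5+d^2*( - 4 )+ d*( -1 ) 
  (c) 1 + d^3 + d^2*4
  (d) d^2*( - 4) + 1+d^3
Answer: d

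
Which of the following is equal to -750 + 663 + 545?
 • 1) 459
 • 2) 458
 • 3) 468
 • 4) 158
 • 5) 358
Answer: 2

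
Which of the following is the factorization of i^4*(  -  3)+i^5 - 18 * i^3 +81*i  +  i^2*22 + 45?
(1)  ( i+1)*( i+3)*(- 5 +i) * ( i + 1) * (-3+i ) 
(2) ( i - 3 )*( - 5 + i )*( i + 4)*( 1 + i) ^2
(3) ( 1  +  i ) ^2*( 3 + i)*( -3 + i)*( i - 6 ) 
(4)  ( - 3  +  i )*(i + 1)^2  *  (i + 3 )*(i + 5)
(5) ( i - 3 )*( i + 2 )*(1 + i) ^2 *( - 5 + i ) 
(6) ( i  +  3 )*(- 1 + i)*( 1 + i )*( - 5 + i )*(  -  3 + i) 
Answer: 1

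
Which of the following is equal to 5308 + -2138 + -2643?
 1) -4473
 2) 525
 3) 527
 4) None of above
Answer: 3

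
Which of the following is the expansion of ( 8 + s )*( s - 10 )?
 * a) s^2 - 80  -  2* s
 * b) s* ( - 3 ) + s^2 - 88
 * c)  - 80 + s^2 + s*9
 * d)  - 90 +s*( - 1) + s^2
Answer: a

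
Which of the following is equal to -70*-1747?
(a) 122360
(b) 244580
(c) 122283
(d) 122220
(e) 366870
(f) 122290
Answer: f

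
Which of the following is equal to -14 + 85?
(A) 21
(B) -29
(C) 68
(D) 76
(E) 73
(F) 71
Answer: F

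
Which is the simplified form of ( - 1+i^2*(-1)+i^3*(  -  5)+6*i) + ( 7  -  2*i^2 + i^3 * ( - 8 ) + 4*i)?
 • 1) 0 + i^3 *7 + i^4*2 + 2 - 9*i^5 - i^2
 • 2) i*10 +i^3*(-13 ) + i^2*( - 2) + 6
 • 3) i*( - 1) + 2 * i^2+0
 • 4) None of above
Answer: 4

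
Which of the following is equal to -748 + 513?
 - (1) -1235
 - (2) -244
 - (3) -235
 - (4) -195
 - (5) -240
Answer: 3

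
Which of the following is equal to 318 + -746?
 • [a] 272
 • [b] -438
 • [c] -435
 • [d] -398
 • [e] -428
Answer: e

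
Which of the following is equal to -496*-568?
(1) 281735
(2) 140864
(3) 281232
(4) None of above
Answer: 4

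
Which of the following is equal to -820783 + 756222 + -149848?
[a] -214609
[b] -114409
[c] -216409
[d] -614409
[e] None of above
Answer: e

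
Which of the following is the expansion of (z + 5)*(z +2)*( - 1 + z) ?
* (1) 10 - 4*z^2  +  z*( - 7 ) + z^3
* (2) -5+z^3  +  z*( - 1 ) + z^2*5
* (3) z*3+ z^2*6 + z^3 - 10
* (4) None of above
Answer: 3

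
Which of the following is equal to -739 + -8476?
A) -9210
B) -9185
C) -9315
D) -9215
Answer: D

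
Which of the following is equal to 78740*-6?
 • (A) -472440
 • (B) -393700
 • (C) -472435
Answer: A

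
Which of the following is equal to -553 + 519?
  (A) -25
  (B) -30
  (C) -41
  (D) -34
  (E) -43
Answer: D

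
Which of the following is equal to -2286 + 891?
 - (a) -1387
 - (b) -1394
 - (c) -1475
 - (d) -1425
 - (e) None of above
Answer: e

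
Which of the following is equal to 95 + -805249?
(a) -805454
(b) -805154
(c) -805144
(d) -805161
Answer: b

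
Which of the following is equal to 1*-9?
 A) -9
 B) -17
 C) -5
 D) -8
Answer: A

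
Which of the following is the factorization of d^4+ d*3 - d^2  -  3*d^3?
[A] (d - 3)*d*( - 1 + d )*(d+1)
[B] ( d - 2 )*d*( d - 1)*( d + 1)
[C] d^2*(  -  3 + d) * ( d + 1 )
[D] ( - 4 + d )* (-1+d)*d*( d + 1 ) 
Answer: A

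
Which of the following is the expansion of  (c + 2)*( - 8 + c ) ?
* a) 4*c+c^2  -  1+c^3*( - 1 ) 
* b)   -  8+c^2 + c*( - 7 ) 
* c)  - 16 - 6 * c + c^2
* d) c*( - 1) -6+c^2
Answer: c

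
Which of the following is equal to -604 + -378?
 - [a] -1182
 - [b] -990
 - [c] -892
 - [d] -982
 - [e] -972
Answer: d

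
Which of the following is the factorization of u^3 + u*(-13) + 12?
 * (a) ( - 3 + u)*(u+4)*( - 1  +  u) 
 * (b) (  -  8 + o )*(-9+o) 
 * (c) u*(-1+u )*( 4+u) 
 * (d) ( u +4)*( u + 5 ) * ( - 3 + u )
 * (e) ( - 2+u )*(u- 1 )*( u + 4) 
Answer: a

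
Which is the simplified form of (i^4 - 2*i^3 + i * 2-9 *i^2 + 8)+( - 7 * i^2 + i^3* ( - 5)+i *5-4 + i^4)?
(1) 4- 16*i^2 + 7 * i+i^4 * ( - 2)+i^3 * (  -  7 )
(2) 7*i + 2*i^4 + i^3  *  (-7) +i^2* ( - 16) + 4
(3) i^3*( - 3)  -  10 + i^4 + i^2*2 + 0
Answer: 2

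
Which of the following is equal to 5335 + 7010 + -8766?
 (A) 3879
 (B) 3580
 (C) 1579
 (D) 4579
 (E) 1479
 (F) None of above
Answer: F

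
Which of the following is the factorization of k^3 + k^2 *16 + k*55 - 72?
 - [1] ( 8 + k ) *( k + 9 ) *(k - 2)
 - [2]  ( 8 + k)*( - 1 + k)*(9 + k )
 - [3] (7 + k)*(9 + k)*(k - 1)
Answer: 2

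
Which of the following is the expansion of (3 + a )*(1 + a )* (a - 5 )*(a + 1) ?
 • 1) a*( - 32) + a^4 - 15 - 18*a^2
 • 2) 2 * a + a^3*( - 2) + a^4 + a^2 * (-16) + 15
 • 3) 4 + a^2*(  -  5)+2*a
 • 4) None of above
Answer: 1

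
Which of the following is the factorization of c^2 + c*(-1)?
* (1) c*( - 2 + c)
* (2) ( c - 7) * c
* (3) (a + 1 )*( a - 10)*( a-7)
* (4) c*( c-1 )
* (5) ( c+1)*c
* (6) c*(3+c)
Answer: 4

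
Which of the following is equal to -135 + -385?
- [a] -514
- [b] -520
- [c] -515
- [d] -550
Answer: b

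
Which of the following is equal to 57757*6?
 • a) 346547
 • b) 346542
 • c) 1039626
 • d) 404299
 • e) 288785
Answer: b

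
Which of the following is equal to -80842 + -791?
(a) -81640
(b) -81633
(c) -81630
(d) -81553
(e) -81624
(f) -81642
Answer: b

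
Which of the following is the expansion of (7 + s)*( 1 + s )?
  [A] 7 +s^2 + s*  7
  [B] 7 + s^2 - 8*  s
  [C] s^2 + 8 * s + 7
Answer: C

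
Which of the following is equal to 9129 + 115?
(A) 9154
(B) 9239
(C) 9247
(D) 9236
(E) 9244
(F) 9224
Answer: E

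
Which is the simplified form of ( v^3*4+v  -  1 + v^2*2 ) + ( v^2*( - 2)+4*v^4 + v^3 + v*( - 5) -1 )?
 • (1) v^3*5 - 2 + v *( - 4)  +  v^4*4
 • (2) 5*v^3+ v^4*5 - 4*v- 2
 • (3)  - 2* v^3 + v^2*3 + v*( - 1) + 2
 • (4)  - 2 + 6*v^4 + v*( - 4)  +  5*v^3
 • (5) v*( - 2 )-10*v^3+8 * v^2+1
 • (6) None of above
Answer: 1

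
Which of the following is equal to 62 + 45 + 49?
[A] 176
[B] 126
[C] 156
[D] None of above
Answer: C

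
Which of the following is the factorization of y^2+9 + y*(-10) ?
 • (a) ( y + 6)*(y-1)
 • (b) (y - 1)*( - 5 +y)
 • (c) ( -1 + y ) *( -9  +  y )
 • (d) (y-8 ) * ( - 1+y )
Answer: c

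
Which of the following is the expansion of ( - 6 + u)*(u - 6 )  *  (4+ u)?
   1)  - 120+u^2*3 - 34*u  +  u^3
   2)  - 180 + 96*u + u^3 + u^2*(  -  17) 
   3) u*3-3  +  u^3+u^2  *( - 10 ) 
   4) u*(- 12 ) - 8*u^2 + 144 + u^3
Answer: 4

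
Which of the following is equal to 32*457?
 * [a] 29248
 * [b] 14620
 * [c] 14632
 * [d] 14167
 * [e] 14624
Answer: e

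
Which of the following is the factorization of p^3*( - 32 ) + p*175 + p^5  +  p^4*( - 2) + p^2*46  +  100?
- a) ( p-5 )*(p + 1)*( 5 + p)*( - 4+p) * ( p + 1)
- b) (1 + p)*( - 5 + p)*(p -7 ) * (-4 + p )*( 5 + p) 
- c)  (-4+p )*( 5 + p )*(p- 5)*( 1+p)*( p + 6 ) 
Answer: a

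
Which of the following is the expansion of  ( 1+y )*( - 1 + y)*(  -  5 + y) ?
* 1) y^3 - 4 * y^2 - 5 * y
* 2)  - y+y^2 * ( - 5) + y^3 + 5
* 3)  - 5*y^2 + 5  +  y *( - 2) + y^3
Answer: 2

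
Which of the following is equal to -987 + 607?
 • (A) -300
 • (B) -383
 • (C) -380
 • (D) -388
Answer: C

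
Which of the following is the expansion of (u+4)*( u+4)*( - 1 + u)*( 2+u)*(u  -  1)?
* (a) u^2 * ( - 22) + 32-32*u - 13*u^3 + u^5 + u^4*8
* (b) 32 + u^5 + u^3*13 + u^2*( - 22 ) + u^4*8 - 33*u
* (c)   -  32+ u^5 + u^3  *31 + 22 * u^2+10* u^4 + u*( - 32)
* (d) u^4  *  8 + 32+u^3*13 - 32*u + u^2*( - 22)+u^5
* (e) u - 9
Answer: d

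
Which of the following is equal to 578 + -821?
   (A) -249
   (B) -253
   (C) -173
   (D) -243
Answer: D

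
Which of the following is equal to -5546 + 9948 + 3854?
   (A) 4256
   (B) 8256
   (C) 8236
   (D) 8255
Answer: B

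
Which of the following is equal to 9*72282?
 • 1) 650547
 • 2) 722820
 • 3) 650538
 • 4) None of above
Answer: 3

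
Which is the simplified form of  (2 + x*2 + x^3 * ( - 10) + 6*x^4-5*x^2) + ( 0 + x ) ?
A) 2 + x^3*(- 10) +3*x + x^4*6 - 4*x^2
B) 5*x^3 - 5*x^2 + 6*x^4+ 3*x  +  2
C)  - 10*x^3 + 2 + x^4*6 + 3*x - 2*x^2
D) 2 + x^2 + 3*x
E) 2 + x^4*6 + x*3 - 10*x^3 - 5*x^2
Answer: E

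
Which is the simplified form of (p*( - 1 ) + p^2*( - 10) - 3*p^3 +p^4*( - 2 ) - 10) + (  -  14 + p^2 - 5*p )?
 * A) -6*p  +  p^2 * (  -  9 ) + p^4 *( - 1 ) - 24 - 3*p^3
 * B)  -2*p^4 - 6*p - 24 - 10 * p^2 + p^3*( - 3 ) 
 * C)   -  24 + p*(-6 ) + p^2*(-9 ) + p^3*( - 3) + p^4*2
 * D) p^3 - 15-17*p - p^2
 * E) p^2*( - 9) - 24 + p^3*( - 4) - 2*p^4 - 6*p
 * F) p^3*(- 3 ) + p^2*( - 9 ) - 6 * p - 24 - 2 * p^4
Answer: F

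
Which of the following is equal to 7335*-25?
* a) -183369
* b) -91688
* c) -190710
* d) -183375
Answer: d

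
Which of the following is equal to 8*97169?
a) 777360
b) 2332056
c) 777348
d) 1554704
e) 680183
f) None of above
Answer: f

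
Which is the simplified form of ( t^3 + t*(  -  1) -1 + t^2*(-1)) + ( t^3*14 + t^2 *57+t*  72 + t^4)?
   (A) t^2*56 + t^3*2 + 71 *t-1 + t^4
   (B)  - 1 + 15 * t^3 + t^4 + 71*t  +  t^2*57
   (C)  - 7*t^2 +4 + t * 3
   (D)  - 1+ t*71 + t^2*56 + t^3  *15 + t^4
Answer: D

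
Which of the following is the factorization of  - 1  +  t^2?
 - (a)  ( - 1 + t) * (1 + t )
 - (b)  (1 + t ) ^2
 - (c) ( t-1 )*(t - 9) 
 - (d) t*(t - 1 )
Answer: a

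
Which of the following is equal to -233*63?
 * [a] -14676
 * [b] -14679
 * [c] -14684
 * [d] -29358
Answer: b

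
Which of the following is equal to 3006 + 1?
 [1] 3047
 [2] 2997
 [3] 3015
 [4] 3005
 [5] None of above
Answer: 5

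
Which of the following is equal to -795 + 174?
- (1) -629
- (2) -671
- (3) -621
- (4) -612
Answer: 3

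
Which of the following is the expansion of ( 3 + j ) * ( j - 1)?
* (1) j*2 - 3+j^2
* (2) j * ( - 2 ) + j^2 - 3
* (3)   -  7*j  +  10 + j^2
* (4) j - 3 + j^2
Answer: 1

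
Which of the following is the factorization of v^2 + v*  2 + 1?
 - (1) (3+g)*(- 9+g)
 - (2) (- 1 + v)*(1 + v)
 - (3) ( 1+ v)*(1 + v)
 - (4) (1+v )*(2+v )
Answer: 3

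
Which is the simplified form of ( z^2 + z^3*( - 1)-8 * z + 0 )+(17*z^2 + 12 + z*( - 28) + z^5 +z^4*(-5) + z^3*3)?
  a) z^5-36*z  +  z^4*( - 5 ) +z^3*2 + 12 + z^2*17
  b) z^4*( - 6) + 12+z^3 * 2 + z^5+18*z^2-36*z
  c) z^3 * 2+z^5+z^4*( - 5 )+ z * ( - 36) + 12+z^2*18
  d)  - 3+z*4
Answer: c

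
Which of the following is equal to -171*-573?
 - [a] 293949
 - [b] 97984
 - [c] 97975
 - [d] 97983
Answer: d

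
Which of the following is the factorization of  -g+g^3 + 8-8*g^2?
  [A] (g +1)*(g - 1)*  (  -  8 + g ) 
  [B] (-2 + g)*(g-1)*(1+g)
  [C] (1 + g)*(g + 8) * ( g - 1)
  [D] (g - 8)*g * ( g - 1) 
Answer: A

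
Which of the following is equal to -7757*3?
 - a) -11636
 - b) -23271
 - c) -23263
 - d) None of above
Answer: b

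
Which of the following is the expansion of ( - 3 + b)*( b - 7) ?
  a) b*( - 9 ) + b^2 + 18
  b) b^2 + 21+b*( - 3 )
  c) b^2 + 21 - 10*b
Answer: c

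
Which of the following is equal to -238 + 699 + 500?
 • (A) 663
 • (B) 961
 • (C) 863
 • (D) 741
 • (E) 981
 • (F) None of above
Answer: B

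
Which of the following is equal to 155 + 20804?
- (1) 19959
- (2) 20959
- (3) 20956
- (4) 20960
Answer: 2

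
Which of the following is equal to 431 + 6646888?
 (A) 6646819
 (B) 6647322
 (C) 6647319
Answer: C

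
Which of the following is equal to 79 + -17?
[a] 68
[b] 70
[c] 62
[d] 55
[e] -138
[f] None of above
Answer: c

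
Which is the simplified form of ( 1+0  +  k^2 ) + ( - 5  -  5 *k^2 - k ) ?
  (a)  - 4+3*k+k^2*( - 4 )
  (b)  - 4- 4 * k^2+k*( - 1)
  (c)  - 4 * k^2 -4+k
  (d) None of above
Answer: b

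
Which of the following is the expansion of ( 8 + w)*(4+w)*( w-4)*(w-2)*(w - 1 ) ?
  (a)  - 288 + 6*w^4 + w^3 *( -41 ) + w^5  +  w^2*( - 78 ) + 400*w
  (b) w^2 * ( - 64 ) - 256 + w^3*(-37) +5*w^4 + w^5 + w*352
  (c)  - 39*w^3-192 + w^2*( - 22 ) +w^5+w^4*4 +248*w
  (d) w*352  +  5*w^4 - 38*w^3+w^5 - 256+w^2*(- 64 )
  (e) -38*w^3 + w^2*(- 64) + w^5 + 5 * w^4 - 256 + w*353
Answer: d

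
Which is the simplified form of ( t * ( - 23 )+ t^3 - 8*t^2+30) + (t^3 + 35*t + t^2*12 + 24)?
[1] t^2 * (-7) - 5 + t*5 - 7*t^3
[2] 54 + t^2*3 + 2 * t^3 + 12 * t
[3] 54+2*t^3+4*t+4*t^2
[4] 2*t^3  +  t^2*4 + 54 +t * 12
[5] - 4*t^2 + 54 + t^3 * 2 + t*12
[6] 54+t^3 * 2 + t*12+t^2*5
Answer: 4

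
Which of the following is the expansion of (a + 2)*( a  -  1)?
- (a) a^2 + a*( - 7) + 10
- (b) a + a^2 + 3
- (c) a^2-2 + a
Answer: c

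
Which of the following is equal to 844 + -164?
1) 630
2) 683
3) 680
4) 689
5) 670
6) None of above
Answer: 3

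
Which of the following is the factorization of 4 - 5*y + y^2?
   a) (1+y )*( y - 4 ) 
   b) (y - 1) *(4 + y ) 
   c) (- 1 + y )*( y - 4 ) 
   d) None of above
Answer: c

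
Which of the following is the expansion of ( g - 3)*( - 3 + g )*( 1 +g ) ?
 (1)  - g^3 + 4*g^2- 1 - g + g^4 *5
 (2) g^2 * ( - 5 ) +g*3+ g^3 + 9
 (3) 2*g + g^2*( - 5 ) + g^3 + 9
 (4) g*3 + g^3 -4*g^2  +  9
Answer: 2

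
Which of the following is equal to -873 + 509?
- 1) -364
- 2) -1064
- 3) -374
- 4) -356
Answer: 1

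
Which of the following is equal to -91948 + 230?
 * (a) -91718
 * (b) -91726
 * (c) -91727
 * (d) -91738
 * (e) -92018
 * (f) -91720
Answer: a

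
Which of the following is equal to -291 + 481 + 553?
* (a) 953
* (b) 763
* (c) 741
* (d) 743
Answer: d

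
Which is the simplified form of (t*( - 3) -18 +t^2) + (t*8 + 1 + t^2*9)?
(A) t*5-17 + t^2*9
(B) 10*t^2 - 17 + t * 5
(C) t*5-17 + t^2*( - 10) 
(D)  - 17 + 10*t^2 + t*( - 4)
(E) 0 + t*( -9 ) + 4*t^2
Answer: B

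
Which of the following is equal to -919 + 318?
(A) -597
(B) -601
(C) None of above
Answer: B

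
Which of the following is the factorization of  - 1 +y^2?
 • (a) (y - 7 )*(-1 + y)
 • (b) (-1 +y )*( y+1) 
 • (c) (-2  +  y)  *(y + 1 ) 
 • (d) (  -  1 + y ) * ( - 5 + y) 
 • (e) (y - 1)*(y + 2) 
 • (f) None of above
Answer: b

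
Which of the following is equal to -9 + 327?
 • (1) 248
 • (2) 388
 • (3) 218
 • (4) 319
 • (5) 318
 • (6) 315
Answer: 5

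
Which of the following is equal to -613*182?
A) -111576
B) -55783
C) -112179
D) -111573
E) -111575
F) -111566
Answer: F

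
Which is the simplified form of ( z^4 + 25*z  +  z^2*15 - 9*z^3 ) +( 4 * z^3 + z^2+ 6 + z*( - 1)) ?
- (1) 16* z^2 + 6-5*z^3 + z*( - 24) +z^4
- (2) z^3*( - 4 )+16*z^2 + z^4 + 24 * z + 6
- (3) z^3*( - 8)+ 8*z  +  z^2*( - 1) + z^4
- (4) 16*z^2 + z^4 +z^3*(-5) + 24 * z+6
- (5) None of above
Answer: 4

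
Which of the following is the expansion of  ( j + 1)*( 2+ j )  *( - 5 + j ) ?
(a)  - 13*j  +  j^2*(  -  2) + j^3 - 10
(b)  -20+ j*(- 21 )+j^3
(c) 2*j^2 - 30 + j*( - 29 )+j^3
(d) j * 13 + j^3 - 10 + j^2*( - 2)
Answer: a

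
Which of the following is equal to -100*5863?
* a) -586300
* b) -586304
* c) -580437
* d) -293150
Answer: a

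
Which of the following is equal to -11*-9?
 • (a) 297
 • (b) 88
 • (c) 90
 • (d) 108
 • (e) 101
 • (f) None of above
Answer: f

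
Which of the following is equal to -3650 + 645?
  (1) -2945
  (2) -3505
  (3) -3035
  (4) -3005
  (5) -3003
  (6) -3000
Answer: 4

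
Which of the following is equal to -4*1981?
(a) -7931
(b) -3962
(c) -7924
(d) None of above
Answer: c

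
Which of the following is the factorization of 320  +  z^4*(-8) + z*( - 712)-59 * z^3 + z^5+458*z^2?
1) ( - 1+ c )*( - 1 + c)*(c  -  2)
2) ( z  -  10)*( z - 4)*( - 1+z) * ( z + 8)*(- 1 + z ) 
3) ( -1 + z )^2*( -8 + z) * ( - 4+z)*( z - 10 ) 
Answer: 2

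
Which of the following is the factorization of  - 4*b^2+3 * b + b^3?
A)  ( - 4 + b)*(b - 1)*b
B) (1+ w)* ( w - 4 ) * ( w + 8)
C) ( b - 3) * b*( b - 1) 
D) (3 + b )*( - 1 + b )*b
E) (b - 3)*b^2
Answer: C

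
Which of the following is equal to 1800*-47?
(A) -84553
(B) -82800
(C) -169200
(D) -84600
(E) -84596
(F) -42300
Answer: D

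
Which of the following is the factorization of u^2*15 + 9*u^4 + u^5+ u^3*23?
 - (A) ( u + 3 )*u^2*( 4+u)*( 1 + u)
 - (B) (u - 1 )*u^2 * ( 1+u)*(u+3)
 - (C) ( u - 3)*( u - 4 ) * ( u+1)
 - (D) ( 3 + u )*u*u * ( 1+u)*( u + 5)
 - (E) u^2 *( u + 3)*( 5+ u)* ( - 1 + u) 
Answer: D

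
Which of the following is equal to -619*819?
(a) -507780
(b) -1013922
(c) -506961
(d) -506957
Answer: c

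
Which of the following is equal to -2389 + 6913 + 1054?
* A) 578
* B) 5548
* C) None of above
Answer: C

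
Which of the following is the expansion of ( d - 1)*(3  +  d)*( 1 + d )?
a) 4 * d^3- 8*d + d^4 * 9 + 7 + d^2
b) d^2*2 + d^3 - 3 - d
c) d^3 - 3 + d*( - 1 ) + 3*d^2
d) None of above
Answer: c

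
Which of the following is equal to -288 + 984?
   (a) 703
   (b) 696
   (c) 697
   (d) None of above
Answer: b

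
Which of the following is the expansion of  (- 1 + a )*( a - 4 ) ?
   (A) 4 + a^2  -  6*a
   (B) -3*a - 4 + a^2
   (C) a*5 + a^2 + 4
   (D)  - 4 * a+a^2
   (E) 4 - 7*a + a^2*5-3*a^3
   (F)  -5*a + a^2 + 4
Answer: F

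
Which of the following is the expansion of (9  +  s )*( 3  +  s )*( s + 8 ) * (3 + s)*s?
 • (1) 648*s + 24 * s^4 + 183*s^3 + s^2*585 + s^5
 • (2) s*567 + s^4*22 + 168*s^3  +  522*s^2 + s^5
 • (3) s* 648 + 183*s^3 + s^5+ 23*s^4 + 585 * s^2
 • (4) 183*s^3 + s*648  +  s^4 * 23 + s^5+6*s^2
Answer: 3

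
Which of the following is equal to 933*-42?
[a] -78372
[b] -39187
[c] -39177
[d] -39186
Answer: d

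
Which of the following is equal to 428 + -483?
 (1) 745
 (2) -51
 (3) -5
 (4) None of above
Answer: 4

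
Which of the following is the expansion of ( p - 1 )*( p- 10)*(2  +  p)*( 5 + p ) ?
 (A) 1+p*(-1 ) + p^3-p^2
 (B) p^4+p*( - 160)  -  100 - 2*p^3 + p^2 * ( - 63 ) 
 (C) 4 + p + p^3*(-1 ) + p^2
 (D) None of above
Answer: D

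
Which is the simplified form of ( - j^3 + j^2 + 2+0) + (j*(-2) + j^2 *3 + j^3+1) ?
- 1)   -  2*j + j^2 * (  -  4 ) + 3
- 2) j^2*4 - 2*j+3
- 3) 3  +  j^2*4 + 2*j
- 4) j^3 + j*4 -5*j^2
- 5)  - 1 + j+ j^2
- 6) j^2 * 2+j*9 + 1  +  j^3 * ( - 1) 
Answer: 2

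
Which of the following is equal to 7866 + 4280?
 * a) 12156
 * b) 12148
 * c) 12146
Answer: c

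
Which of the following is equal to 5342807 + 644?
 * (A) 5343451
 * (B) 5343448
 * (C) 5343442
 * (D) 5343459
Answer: A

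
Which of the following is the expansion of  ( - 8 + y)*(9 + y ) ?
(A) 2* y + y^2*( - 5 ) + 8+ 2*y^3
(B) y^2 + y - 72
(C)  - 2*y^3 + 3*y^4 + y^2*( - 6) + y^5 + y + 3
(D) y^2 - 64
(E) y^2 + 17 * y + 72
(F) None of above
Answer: B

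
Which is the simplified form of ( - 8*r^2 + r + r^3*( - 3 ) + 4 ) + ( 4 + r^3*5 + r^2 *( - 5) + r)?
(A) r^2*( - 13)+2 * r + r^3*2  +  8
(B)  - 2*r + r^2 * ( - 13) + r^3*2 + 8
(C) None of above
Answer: A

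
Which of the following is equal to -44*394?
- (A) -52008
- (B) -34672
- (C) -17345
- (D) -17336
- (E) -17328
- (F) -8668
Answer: D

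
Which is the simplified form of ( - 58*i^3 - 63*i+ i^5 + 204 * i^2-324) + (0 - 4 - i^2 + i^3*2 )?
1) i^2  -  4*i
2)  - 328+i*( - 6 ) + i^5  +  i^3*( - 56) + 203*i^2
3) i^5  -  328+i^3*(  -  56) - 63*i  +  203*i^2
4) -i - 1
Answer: 3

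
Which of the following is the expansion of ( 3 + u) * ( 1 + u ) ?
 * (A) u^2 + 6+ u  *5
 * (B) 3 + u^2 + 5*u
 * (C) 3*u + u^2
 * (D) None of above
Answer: D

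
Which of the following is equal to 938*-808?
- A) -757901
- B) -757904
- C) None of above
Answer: B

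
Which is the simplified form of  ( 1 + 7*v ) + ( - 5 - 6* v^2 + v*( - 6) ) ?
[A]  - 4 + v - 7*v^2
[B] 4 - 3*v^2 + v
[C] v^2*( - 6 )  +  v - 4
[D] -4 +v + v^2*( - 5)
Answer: C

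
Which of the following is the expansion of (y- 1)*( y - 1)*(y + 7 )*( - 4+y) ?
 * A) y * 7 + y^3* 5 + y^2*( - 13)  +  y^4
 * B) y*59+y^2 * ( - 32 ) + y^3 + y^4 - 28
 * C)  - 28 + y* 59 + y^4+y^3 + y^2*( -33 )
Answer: C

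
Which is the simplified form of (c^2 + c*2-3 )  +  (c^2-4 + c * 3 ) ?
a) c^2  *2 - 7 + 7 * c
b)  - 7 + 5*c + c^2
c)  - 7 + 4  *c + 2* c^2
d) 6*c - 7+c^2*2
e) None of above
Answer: e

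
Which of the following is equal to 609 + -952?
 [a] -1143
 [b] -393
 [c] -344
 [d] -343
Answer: d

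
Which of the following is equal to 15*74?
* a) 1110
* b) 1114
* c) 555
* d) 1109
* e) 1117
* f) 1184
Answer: a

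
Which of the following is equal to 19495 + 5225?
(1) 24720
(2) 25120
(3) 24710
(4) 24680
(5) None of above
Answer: 1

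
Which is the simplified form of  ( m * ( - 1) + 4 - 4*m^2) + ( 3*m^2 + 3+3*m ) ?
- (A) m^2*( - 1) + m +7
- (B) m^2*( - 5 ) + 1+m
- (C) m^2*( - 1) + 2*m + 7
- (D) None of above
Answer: C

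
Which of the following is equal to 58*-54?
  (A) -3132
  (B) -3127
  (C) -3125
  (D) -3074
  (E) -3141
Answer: A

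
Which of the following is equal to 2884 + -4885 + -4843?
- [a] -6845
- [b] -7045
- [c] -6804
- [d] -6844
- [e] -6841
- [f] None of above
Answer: d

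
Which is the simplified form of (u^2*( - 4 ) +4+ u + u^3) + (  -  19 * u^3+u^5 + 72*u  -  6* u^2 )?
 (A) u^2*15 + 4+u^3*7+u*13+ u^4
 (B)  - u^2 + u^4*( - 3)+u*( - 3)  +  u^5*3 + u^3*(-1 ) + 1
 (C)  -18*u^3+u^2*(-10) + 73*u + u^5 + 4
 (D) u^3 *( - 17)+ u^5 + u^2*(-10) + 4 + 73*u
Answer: C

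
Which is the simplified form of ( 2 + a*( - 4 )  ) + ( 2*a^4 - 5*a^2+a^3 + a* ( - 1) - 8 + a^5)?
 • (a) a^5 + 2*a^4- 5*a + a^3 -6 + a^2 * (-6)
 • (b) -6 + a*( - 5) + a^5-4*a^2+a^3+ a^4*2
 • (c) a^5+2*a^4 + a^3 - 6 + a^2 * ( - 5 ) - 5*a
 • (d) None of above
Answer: c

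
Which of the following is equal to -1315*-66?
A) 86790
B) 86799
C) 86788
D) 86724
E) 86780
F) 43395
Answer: A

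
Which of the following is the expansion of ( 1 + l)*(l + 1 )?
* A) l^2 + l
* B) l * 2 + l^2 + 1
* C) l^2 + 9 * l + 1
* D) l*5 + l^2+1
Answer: B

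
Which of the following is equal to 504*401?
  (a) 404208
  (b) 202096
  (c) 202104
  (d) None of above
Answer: c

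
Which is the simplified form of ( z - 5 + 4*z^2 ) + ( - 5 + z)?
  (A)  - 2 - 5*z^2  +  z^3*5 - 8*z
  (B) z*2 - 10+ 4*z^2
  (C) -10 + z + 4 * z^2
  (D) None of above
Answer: B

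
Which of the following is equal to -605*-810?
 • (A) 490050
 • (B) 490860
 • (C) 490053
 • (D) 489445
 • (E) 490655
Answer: A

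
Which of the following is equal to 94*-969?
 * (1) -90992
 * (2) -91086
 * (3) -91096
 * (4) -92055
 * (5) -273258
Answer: 2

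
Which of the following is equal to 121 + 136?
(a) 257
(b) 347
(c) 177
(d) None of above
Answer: a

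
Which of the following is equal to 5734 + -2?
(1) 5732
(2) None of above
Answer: 1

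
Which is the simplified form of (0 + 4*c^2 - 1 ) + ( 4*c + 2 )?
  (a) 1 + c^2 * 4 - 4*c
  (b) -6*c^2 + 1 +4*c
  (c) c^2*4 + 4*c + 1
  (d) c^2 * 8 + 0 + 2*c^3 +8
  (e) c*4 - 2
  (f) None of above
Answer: c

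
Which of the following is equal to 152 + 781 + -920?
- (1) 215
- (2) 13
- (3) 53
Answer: 2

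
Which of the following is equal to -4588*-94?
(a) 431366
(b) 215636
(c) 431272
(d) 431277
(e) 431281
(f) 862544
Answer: c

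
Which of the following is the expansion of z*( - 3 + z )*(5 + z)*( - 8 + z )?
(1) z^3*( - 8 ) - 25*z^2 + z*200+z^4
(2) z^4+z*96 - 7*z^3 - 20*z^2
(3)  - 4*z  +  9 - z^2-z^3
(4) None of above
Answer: 4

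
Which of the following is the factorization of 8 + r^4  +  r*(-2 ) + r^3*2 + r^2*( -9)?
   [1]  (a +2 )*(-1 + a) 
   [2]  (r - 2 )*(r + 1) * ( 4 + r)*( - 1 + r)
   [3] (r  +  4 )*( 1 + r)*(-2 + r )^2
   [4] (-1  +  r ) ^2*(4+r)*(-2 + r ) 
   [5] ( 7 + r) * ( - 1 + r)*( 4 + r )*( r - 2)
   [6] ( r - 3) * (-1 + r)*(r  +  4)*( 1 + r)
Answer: 2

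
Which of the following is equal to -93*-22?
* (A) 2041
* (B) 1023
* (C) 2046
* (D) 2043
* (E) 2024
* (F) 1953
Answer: C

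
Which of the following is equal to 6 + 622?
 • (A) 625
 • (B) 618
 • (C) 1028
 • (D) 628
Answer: D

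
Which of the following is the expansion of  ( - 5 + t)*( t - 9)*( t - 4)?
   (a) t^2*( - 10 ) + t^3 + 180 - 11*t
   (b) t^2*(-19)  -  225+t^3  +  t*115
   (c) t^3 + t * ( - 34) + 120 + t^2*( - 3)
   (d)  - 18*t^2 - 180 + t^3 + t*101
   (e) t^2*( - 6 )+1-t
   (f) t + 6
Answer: d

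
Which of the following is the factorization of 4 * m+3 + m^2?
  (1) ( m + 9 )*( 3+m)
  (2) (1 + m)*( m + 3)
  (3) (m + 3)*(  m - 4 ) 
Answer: 2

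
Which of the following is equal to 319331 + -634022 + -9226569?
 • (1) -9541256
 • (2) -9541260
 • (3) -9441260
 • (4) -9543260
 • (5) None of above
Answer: 2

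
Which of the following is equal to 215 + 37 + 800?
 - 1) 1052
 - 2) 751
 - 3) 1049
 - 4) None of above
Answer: 1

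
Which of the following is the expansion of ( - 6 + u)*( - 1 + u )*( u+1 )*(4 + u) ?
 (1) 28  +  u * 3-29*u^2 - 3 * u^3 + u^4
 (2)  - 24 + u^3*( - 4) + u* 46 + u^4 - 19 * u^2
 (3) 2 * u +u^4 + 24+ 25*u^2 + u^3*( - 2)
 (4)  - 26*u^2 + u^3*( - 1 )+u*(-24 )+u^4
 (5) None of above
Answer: 5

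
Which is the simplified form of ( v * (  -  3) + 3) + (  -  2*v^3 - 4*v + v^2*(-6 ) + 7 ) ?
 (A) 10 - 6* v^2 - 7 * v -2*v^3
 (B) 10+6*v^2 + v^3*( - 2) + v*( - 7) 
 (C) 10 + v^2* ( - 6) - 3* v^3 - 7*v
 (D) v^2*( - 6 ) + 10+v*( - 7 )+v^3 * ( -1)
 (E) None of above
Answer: A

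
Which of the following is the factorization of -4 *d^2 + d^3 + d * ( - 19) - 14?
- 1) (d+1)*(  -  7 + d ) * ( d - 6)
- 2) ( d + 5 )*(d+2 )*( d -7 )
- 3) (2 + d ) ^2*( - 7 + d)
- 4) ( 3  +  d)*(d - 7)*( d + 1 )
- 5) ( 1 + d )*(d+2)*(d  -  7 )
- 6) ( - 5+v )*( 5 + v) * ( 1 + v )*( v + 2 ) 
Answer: 5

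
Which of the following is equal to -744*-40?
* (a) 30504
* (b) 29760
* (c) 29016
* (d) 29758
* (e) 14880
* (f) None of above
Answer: b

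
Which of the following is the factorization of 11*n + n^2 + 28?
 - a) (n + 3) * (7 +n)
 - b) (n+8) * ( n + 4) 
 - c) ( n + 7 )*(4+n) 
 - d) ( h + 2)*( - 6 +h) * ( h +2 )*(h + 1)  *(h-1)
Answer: c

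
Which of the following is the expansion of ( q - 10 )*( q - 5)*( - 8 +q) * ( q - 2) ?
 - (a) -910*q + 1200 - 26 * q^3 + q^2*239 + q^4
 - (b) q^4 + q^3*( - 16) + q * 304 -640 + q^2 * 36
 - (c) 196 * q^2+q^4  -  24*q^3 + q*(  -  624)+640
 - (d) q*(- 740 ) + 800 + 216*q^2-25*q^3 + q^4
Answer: d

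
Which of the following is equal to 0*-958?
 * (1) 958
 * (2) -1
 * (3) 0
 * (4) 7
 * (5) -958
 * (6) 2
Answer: 3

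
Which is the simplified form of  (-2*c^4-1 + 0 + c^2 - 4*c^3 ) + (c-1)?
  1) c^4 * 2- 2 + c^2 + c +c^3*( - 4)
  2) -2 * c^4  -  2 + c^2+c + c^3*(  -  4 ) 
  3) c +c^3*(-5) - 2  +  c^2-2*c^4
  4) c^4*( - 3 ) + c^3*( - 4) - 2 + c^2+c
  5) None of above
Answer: 2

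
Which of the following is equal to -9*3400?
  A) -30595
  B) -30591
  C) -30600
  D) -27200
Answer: C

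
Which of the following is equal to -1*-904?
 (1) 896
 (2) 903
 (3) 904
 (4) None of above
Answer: 3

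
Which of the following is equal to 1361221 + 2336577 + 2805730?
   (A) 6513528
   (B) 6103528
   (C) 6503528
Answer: C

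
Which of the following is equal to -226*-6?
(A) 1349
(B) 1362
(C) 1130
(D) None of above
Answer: D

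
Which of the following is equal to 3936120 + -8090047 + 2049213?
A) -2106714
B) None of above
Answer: B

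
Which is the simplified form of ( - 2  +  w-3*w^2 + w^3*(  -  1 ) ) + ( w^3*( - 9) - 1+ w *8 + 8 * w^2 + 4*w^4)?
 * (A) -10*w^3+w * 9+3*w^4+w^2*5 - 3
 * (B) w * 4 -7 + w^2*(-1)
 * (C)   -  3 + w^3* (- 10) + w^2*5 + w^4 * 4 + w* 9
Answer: C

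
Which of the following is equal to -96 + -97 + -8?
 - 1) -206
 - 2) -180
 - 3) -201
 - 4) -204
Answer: 3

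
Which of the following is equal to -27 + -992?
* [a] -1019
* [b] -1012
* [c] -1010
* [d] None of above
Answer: a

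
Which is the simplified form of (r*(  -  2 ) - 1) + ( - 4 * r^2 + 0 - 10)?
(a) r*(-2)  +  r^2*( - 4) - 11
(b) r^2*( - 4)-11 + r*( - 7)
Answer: a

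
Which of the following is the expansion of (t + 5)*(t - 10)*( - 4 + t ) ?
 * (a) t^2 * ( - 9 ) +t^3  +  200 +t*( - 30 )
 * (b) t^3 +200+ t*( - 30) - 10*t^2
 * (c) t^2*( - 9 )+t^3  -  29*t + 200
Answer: a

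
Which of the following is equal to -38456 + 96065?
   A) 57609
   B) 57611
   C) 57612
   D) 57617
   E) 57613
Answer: A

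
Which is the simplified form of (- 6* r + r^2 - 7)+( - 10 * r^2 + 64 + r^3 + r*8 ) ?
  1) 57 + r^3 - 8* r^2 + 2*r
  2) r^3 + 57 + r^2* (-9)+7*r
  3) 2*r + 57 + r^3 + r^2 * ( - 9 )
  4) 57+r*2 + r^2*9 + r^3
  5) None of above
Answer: 3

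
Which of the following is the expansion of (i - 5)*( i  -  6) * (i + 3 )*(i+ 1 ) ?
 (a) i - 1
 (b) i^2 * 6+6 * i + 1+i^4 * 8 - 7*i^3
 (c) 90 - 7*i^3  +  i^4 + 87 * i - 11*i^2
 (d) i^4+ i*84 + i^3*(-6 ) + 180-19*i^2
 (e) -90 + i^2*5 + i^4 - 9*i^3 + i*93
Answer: c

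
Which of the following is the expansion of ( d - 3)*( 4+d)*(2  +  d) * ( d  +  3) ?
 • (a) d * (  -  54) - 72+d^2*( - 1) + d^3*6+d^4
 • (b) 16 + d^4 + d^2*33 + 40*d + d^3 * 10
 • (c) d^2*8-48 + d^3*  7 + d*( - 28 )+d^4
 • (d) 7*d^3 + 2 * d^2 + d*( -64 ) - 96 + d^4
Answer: a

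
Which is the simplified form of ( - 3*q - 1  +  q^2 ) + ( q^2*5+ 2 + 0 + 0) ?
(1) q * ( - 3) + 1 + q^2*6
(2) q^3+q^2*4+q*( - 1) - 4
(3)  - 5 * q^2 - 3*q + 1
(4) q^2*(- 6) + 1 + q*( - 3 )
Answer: 1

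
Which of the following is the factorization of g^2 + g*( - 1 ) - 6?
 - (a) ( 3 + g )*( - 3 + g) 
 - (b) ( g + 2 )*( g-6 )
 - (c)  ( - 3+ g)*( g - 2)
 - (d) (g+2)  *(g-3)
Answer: d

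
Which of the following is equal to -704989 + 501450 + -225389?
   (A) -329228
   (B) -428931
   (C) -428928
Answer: C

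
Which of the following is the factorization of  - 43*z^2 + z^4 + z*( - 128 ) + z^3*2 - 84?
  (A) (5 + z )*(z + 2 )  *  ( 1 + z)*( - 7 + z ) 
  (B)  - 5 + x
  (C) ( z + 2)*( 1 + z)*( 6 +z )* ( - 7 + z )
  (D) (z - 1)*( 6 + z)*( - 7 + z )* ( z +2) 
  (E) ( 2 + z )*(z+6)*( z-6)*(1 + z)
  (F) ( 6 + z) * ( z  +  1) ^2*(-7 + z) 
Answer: C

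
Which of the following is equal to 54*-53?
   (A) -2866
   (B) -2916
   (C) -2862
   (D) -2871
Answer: C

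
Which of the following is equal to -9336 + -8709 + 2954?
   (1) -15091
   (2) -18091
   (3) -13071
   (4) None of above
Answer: 1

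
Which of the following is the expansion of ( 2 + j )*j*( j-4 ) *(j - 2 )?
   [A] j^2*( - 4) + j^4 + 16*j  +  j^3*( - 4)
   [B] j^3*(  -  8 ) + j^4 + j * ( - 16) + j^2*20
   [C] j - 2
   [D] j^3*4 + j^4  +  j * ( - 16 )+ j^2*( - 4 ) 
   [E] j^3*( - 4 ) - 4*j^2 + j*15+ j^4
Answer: A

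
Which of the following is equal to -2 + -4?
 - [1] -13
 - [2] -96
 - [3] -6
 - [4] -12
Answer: 3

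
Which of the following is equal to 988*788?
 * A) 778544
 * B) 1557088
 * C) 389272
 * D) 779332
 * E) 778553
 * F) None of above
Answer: A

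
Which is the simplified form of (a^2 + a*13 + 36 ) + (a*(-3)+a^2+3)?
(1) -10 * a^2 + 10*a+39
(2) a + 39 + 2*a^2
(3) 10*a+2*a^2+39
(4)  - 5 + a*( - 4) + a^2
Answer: 3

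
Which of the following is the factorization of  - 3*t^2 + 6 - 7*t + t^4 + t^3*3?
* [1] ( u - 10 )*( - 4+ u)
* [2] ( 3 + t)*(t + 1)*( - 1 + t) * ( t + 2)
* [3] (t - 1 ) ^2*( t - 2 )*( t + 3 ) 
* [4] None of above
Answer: 4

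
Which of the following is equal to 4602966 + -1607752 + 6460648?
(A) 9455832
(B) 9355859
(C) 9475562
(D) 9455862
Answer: D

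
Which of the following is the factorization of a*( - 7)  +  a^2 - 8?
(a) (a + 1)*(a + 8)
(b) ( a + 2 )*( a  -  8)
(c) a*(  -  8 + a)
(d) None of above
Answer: d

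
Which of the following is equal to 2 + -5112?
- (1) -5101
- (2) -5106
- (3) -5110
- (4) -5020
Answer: 3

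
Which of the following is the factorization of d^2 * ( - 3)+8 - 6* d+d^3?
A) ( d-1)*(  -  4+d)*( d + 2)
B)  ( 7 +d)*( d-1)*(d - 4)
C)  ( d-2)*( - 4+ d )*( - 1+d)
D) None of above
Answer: A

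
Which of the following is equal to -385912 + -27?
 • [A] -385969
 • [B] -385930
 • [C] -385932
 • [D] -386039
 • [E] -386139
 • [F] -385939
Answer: F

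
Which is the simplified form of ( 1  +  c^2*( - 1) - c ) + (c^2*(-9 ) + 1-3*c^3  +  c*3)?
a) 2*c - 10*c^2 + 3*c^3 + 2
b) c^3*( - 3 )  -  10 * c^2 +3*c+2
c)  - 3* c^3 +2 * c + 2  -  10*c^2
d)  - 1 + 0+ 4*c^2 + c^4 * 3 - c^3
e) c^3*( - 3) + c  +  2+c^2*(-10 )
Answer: c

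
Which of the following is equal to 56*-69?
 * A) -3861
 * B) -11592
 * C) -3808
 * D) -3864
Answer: D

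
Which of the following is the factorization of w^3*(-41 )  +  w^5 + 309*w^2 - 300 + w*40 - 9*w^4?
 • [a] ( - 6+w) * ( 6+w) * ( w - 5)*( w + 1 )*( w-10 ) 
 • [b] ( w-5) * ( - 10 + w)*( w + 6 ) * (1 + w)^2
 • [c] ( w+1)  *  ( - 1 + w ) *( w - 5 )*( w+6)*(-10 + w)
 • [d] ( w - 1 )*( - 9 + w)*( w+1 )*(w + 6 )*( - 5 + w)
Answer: c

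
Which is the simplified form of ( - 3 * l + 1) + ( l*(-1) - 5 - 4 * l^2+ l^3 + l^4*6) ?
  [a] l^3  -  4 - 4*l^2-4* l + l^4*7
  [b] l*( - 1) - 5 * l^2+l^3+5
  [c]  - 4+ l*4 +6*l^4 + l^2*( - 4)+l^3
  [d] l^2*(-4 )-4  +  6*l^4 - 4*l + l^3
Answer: d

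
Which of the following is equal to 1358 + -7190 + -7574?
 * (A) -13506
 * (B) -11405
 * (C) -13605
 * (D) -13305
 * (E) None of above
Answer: E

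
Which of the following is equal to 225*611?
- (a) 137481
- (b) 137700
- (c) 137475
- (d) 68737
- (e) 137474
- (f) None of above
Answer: c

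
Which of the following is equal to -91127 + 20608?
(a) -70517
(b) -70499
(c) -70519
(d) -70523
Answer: c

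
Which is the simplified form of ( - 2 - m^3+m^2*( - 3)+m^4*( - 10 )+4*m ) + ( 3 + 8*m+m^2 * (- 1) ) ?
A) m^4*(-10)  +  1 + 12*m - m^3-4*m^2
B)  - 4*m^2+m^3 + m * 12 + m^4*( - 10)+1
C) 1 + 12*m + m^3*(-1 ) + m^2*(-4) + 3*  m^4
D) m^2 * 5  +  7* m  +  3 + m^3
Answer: A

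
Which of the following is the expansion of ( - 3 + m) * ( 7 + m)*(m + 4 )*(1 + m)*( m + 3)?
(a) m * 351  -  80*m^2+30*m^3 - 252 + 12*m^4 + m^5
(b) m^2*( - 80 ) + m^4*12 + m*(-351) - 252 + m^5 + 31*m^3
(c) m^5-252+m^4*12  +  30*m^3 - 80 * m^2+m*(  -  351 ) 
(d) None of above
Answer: c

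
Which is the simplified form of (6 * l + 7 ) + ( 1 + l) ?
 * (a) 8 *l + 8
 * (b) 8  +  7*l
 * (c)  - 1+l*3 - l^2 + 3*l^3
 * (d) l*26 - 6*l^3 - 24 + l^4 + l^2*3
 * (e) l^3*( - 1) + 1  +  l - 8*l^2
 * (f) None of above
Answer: b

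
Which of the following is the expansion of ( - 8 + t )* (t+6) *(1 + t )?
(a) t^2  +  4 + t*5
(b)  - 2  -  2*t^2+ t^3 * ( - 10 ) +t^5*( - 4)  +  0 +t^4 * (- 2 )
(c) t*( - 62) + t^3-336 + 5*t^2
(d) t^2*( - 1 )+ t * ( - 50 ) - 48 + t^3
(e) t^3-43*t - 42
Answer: d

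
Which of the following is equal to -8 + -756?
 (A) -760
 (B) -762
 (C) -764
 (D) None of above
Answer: C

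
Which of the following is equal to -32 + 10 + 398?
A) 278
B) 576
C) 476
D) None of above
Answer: D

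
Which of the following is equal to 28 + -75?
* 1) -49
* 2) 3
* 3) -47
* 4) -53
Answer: 3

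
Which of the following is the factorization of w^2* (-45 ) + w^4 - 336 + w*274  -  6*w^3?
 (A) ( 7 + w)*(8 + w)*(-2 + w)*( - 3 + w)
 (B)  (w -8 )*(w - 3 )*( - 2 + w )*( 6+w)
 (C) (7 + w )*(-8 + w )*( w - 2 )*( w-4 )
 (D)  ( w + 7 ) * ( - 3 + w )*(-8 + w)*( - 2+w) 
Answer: D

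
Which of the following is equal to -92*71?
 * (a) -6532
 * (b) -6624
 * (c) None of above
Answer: a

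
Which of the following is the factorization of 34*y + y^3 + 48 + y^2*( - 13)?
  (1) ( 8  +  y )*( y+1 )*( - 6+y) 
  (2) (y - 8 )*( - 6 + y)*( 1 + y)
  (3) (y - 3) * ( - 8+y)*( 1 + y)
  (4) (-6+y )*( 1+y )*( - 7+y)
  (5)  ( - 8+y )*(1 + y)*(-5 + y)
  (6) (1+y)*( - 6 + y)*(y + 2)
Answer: 2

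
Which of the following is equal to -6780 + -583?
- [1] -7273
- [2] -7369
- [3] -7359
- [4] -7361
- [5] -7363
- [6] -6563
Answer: 5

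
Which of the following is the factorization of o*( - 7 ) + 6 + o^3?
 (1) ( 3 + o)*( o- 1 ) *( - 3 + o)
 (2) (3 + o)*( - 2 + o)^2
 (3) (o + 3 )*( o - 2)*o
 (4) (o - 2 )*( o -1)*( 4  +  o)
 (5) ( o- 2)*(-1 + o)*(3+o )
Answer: 5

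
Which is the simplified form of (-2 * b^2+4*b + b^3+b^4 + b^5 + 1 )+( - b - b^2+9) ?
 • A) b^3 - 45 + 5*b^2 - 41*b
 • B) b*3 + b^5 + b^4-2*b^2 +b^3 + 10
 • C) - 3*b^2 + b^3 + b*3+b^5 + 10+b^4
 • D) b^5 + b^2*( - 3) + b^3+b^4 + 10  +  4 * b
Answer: C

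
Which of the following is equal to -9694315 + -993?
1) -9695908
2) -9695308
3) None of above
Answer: 2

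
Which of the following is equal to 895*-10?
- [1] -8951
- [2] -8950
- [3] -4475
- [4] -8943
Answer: 2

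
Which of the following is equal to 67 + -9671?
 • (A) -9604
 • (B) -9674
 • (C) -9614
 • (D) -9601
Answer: A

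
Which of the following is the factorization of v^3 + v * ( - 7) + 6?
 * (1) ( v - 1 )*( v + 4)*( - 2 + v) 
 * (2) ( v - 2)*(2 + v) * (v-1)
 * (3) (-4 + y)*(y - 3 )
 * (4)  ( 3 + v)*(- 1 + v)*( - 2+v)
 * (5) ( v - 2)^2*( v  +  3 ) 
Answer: 4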